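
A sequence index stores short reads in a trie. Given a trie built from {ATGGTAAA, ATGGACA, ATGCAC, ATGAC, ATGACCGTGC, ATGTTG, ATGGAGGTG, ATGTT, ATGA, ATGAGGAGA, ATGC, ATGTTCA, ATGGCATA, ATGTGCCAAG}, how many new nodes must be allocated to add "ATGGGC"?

2

The longest prefix of "ATGGGC" already in the trie is "ATGG" (length 4).
Each of the 2 remaining characters creates one node.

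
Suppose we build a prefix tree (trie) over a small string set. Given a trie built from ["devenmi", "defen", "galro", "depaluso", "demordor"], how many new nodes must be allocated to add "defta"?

2

"def" is already a path in the trie; the remaining "ta" must be added.
So 5 − 3 = 2 new nodes.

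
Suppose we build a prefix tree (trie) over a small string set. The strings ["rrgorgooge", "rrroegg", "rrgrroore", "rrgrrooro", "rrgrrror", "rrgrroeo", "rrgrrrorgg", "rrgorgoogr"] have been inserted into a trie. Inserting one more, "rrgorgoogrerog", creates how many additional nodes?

"rrgorgoogr" is already a path in the trie; the remaining "erog" must be added.
New nodes needed: |"rrgorgoogrerog"| − 10 = 14 − 10 = 4.

4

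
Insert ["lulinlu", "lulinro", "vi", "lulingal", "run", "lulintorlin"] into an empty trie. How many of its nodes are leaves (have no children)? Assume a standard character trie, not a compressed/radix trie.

6

Leaves are exactly the stored words that no other stored word extends.
Those words: "lulingal", "lulinlu", "lulinro", "lulintorlin", "run", "vi"
Leaf count: 6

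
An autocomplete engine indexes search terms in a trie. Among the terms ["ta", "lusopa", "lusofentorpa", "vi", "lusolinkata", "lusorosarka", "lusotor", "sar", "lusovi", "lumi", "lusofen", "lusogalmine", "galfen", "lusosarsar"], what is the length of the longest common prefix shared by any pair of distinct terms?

The deepest shared node is where two words last agree before diverging.
"lusofen" and "lusofentorpa" agree on "lusofen" (7 characters) before diverging; nothing deeper is shared.
Longest shared-prefix length: 7

7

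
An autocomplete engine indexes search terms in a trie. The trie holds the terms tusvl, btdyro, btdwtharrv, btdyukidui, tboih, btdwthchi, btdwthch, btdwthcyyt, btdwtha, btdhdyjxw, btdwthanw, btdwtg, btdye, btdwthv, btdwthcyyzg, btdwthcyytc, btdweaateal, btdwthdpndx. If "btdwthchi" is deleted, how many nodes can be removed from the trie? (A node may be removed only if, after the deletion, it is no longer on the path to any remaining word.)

1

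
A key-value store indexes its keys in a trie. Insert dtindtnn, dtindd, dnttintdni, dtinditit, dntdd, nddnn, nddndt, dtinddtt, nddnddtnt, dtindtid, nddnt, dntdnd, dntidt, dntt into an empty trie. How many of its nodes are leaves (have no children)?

12

Leaves are exactly the stored words that no other stored word extends.
Those words: "dntdd", "dntdnd", "dntidt", "dnttintdni", "dtinddtt", "dtinditit", "dtindtid", "dtindtnn", "nddnddtnt", "nddndt", "nddnn", "nddnt"
Leaf count: 12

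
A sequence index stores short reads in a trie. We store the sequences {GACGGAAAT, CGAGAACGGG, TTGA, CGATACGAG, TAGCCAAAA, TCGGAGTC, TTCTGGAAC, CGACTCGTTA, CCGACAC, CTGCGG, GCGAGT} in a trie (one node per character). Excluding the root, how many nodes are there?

74

For each word, the new-node count is its length minus the longest prefix already in the trie:
  "GACGGAAAT" → 9 new (G, A, C, G, G, A, A, A, T)
  "CGAGAACGGG" → 10 new (C, G, A, G, A, A, C, G, G, G)
  "TTGA" → 4 new (T, T, G, A)
  "CGATACGAG" → prefix "CGA" already present; 6 new (T, A, C, G, A, G)
  "TAGCCAAAA" → prefix "T" already present; 8 new (A, G, C, C, A, A, A, A)
  "TCGGAGTC" → prefix "T" already present; 7 new (C, G, G, A, G, T, C)
  "TTCTGGAAC" → prefix "TT" already present; 7 new (C, T, G, G, A, A, C)
  "CGACTCGTTA" → prefix "CGA" already present; 7 new (C, T, C, G, T, T, A)
  "CCGACAC" → prefix "C" already present; 6 new (C, G, A, C, A, C)
  "CTGCGG" → prefix "C" already present; 5 new (T, G, C, G, G)
  "GCGAGT" → prefix "G" already present; 5 new (C, G, A, G, T)
Total nodes = 9 + 10 + 4 + 6 + 8 + 7 + 7 + 7 + 6 + 5 + 5 = 74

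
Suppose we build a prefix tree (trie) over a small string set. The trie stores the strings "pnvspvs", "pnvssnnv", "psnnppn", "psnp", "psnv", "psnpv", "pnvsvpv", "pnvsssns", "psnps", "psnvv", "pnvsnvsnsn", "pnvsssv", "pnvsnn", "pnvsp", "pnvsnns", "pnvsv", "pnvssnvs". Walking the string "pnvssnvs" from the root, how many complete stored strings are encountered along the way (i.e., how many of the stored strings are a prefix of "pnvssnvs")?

1

Walk "pnvssnvs" from the root; an end-of-word marker is hit whenever a stored word is a prefix of "pnvssnvs".
Prefixes of the query that are stored words: "pnvssnvs"
Count: 1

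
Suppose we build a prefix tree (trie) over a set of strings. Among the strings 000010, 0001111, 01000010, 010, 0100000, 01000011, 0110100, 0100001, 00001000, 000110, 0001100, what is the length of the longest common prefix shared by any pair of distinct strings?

7

Look for the deepest trie node that still has at least two words in its subtree.
e.g. "0100001" and "01000010" share the prefix "0100001" of length 7; no pair shares a longer one.
Longest shared-prefix length: 7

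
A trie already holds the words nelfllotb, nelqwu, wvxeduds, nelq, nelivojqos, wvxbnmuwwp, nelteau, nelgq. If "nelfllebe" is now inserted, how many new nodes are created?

"nelfll" is already a path in the trie; the remaining "ebe" must be added.
So 9 − 6 = 3 new nodes.

3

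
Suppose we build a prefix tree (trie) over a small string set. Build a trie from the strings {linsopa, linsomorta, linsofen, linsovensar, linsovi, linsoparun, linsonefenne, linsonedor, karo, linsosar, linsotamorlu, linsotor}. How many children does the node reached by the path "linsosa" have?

1

The children of the "linsosa" node are the distinct next characters among strings starting with "linsosa".
Distinct next characters after "linsosa": r.
That node has 1 child edge.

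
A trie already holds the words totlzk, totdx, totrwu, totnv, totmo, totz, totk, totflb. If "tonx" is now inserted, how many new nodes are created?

"to" is already a path in the trie; the remaining "nx" must be added.
So 4 − 2 = 2 new nodes.

2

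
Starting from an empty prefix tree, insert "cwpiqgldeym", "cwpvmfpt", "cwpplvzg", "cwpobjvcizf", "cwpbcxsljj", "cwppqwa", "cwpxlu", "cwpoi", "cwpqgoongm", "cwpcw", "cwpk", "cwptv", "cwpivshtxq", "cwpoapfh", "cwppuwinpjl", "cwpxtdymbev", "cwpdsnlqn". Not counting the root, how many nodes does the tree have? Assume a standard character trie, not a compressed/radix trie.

85

Count nodes per top-level branch (shared prefixes stored once):
  'c'-branch (cwpbcxsljj, cwpcw, cwpdsnlqn, cwpiqgldeym, cwpivshtxq, cwpk, cwpoapfh, cwpobjvcizf, cwpoi, cwpplvzg, cwppqwa, cwppuwinpjl, cwpqgoongm, cwptv, cwpvmfpt, cwpxlu, cwpxtdymbev): 85 nodes
Sum: 85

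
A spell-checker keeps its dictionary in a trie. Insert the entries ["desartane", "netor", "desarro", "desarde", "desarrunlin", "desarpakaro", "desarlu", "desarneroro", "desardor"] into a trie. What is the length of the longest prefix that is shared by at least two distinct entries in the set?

Equivalently: take the maximum, over all pairs, of their longest common prefix length.
e.g. "desarde" and "desardor" share the prefix "desard" of length 6; no pair shares a longer one.
Longest shared-prefix length: 6

6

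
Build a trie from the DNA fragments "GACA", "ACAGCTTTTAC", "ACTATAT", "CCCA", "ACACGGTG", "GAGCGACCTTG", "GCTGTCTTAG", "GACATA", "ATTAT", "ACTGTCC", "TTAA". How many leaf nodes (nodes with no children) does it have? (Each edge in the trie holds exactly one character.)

10

A leaf is a node with no children — equivalently, the end of a word that is not a proper prefix of any other stored word.
Those words: "ACACGGTG", "ACAGCTTTTAC", "ACTATAT", "ACTGTCC", "ATTAT", "CCCA", "GACATA", "GAGCGACCTTG", "GCTGTCTTAG", "TTAA"
Leaf count: 10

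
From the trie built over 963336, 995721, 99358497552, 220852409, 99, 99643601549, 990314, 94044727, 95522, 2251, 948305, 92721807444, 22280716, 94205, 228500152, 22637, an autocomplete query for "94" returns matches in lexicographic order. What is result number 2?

94205

Words with prefix "94", in lexicographic order: "94044727", "94205", "948305"
The 2nd is 94205.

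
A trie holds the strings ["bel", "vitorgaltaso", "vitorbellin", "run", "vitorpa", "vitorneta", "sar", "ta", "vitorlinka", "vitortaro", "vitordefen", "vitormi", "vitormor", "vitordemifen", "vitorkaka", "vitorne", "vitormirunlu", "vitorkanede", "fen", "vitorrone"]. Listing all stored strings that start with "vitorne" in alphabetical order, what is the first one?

vitorne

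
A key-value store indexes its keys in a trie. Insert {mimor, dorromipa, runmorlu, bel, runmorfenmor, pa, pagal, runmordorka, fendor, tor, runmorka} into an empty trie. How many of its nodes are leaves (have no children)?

A leaf is a node with no children — equivalently, the end of a word that is not a proper prefix of any other stored word.
Those words: "bel", "dorromipa", "fendor", "mimor", "pagal", "runmordorka", "runmorfenmor", "runmorka", "runmorlu", "tor"
Leaf count: 10

10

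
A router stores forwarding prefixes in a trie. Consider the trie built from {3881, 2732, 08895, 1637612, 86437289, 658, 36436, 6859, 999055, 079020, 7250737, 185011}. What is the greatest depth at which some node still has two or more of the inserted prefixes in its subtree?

The deepest shared node is where two words last agree before diverging.
"079020" and "08895" agree on "0" (1 characters) before diverging; nothing deeper is shared.
Longest shared-prefix length: 1

1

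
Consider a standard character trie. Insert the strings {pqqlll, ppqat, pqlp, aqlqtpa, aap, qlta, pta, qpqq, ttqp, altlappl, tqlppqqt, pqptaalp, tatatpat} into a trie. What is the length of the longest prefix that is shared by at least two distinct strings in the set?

2

The deepest shared node is where two words last agree before diverging.
"pqlp" and "pqptaalp" agree on "pq" (2 characters) before diverging; nothing deeper is shared.
Longest shared-prefix length: 2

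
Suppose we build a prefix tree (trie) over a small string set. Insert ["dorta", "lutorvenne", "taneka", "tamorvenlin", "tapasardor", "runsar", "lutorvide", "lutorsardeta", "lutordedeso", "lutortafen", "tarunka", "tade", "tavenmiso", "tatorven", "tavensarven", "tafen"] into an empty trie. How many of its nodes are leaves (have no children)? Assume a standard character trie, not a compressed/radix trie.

16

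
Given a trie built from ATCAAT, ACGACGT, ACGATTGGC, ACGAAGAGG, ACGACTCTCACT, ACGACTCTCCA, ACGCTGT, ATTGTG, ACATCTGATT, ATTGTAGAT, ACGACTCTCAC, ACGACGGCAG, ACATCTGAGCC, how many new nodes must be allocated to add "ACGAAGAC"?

The longest prefix of "ACGAAGAC" already in the trie is "ACGAAGA" (length 7).
So 8 − 7 = 1 new nodes.

1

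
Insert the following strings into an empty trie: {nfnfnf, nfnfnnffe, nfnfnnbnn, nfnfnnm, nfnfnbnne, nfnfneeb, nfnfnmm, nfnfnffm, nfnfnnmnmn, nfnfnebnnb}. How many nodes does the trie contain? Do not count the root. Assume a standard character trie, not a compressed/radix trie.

Insert word by word; a character creates a node only if that edge doesn't already exist:
  "nfnfnf" → 6 new (n, f, n, f, n, f)
  "nfnfnnffe" → prefix "nfnfn" already present; 4 new (n, f, f, e)
  "nfnfnnbnn" → prefix "nfnfnn" already present; 3 new (b, n, n)
  "nfnfnnm" → prefix "nfnfnn" already present; 1 new (m)
  "nfnfnbnne" → prefix "nfnfn" already present; 4 new (b, n, n, e)
  "nfnfneeb" → prefix "nfnfn" already present; 3 new (e, e, b)
  "nfnfnmm" → prefix "nfnfn" already present; 2 new (m, m)
  "nfnfnffm" → prefix "nfnfnf" already present; 2 new (f, m)
  "nfnfnnmnmn" → prefix "nfnfnnm" already present; 3 new (n, m, n)
  "nfnfnebnnb" → prefix "nfnfne" already present; 4 new (b, n, n, b)
Total nodes = 6 + 4 + 3 + 1 + 4 + 3 + 2 + 2 + 3 + 4 = 32

32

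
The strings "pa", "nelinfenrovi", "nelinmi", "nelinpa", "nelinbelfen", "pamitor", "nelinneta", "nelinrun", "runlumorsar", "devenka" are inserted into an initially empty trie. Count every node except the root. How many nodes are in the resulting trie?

54

Trace insertions, counting only characters that open a new branch:
  "pa" → 2 new (p, a)
  "nelinfenrovi" → 12 new (n, e, l, i, n, f, e, n, r, o, v, i)
  "nelinmi" → prefix "nelin" already present; 2 new (m, i)
  "nelinpa" → prefix "nelin" already present; 2 new (p, a)
  "nelinbelfen" → prefix "nelin" already present; 6 new (b, e, l, f, e, n)
  "pamitor" → prefix "pa" already present; 5 new (m, i, t, o, r)
  "nelinneta" → prefix "nelin" already present; 4 new (n, e, t, a)
  "nelinrun" → prefix "nelin" already present; 3 new (r, u, n)
  "runlumorsar" → 11 new (r, u, n, l, u, m, o, r, s, a, r)
  "devenka" → 7 new (d, e, v, e, n, k, a)
Total nodes = 2 + 12 + 2 + 2 + 6 + 5 + 4 + 3 + 11 + 7 = 54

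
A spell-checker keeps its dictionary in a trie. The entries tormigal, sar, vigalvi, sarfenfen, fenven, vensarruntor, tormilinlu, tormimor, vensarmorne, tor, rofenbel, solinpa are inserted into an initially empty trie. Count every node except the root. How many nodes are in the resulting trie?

Trace insertions, counting only characters that open a new branch:
  "tormigal" → 8 new (t, o, r, m, i, g, a, l)
  "sar" → 3 new (s, a, r)
  "vigalvi" → 7 new (v, i, g, a, l, v, i)
  "sarfenfen" → prefix "sar" already present; 6 new (f, e, n, f, e, n)
  "fenven" → 6 new (f, e, n, v, e, n)
  "vensarruntor" → prefix "v" already present; 11 new (e, n, s, a, r, r, u, n, t, o, r)
  "tormilinlu" → prefix "tormi" already present; 5 new (l, i, n, l, u)
  "tormimor" → prefix "tormi" already present; 3 new (m, o, r)
  "vensarmorne" → prefix "vensar" already present; 5 new (m, o, r, n, e)
  "tor" → prefix "tor" already present; 0 new (none)
  "rofenbel" → 8 new (r, o, f, e, n, b, e, l)
  "solinpa" → prefix "s" already present; 6 new (o, l, i, n, p, a)
Total nodes = 8 + 3 + 7 + 6 + 6 + 11 + 5 + 3 + 5 + 0 + 8 + 6 = 68

68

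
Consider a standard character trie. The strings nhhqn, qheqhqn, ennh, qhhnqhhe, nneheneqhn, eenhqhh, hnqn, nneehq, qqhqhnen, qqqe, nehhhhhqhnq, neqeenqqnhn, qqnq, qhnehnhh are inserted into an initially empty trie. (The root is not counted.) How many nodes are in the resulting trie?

80

Trace insertions, counting only characters that open a new branch:
  "nhhqn" → 5 new (n, h, h, q, n)
  "qheqhqn" → 7 new (q, h, e, q, h, q, n)
  "ennh" → 4 new (e, n, n, h)
  "qhhnqhhe" → prefix "qh" already present; 6 new (h, n, q, h, h, e)
  "nneheneqhn" → prefix "n" already present; 9 new (n, e, h, e, n, e, q, h, n)
  "eenhqhh" → prefix "e" already present; 6 new (e, n, h, q, h, h)
  "hnqn" → 4 new (h, n, q, n)
  "nneehq" → prefix "nne" already present; 3 new (e, h, q)
  "qqhqhnen" → prefix "q" already present; 7 new (q, h, q, h, n, e, n)
  "qqqe" → prefix "qq" already present; 2 new (q, e)
  "nehhhhhqhnq" → prefix "n" already present; 10 new (e, h, h, h, h, h, q, h, n, q)
  "neqeenqqnhn" → prefix "ne" already present; 9 new (q, e, e, n, q, q, n, h, n)
  "qqnq" → prefix "qq" already present; 2 new (n, q)
  "qhnehnhh" → prefix "qh" already present; 6 new (n, e, h, n, h, h)
Total nodes = 5 + 7 + 4 + 6 + 9 + 6 + 4 + 3 + 7 + 2 + 10 + 9 + 2 + 6 = 80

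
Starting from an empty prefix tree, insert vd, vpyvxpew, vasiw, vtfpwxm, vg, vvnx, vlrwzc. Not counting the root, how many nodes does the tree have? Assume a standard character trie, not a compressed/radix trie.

28

Count nodes per top-level branch (shared prefixes stored once):
  'v'-branch (vasiw, vd, vg, vlrwzc, vpyvxpew, vtfpwxm, vvnx): 28 nodes
Sum: 28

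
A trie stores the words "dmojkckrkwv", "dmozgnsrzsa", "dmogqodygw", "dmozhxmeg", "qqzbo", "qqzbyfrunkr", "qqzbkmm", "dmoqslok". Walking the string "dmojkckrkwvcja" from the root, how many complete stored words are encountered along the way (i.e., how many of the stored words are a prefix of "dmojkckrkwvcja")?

1

Check each prefix of "dmojkckrkwvcja" against the stored set — each match is an end-marker on the path.
Prefixes of the query that are stored words: "dmojkckrkwv"
Count: 1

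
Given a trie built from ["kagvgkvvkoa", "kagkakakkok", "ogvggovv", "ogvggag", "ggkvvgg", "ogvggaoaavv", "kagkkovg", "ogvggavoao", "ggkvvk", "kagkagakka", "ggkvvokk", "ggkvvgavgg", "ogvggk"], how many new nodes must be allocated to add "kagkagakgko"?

3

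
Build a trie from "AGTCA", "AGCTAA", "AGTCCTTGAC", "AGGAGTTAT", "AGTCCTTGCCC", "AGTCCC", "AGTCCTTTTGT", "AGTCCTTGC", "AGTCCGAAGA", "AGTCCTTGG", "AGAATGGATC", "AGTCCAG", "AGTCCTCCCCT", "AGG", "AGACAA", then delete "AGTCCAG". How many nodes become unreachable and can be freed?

2

Walk "AGTCCAG" from the leaf back toward the root, removing each node that no remaining word uses.
The suffix "AG" (2 nodes) is used only by "AGTCCAG"; the node for "AGTCC" still has the child "T", so pruning stops there.
Nodes removed: 2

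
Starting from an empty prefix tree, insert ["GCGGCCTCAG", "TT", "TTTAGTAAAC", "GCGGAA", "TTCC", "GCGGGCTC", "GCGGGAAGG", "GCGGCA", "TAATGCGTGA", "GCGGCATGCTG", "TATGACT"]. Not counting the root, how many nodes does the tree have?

Insert word by word; a character creates a node only if that edge doesn't already exist:
  "GCGGCCTCAG" → 10 new (G, C, G, G, C, C, T, C, A, G)
  "TT" → 2 new (T, T)
  "TTTAGTAAAC" → prefix "TT" already present; 8 new (T, A, G, T, A, A, A, C)
  "GCGGAA" → prefix "GCGG" already present; 2 new (A, A)
  "TTCC" → prefix "TT" already present; 2 new (C, C)
  "GCGGGCTC" → prefix "GCGG" already present; 4 new (G, C, T, C)
  "GCGGGAAGG" → prefix "GCGGG" already present; 4 new (A, A, G, G)
  "GCGGCA" → prefix "GCGGC" already present; 1 new (A)
  "TAATGCGTGA" → prefix "T" already present; 9 new (A, A, T, G, C, G, T, G, A)
  "GCGGCATGCTG" → prefix "GCGGCA" already present; 5 new (T, G, C, T, G)
  "TATGACT" → prefix "TA" already present; 5 new (T, G, A, C, T)
Total nodes = 10 + 2 + 8 + 2 + 2 + 4 + 4 + 1 + 9 + 5 + 5 = 52

52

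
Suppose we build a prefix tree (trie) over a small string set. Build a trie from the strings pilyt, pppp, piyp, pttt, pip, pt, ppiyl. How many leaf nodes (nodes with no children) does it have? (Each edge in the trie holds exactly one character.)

6

Leaves are exactly the stored words that no other stored word extends.
Those words: "pilyt", "pip", "piyp", "ppiyl", "pppp", "pttt"
Leaf count: 6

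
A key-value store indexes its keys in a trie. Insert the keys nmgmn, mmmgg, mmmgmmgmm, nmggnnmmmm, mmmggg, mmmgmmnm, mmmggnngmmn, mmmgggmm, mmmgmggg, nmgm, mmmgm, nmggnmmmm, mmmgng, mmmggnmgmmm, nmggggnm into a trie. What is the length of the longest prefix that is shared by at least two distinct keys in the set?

6

Equivalently: take the maximum, over all pairs, of their longest common prefix length.
e.g. "mmmggg" and "mmmgggmm" share the prefix "mmmggg" of length 6; no pair shares a longer one.
Longest shared-prefix length: 6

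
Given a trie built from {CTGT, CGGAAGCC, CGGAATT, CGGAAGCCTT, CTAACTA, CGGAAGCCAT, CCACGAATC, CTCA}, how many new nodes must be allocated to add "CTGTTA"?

Walking "CTGTTA" from the root, the first 4 characters ("CTGT") follow existing edges; "T" is the first miss.
New nodes needed: |"CTGTTA"| − 4 = 6 − 4 = 2.

2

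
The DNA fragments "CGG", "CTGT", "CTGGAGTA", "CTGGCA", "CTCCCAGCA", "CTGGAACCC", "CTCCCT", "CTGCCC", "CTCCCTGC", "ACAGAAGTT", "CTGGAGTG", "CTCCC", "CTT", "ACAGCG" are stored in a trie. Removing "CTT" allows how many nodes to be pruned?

Walk "CTT" from the leaf back toward the root, removing each node that no remaining word uses.
The suffix "T" (1 node) is used only by "CTT"; the node for "CT" still has the child "G", so pruning stops there.
Nodes removed: 1

1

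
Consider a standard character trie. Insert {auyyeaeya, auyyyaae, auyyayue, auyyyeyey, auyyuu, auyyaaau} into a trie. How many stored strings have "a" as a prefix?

Walk to "a"; the words in its subtree are exactly those with that prefix.
Words under "a": auyyaaau, auyyayue, auyyeaeya, auyyuu, auyyyaae, auyyyeyey
Count: 6

6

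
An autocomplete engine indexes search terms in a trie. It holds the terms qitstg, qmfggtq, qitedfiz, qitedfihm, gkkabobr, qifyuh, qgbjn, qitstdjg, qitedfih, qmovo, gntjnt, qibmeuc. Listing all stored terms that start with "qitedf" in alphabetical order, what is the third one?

qitedfiz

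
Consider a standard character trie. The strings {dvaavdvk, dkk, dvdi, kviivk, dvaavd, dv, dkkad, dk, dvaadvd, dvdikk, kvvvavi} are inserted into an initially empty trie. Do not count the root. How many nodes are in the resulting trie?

30

Insert word by word; a character creates a node only if that edge doesn't already exist:
  "dvaavdvk" → 8 new (d, v, a, a, v, d, v, k)
  "dkk" → prefix "d" already present; 2 new (k, k)
  "dvdi" → prefix "dv" already present; 2 new (d, i)
  "kviivk" → 6 new (k, v, i, i, v, k)
  "dvaavd" → prefix "dvaavd" already present; 0 new (none)
  "dv" → prefix "dv" already present; 0 new (none)
  "dkkad" → prefix "dkk" already present; 2 new (a, d)
  "dk" → prefix "dk" already present; 0 new (none)
  "dvaadvd" → prefix "dvaa" already present; 3 new (d, v, d)
  "dvdikk" → prefix "dvdi" already present; 2 new (k, k)
  "kvvvavi" → prefix "kv" already present; 5 new (v, v, a, v, i)
Total nodes = 8 + 2 + 2 + 6 + 0 + 0 + 2 + 0 + 3 + 2 + 5 = 30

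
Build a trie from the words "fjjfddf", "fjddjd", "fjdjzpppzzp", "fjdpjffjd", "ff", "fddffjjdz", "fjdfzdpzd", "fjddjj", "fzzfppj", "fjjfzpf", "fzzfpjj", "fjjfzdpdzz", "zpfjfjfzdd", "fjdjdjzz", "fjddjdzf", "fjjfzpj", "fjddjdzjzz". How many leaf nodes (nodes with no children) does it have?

16

Leaves are exactly the stored words that no other stored word extends.
Those words: "fddffjjdz", "ff", "fjddjdzf", "fjddjdzjzz", "fjddjj", "fjdfzdpzd", "fjdjdjzz", "fjdjzpppzzp", "fjdpjffjd", "fjjfddf", "fjjfzdpdzz", "fjjfzpf", "fjjfzpj", "fzzfpjj", "fzzfppj", "zpfjfjfzdd"
Leaf count: 16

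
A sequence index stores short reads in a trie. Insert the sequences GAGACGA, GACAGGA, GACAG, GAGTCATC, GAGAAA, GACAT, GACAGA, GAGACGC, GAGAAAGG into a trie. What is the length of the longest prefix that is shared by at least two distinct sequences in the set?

6

Equivalently: take the maximum, over all pairs, of their longest common prefix length.
"GAGAAA" and "GAGAAAGG" agree on "GAGAAA" (6 characters) before diverging; nothing deeper is shared.
Longest shared-prefix length: 6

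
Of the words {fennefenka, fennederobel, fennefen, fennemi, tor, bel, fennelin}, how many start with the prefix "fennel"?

1

Filter for entries beginning with "fennel":
Matches: "fennelin"
Count: 1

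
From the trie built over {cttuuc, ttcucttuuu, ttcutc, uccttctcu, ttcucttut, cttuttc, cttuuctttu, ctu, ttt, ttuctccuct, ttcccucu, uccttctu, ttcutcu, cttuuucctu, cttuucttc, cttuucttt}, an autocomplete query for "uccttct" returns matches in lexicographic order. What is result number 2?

uccttctu

DFS of the "uccttct" subtree visits, in order: "uccttctcu", "uccttctu"
Position 2: uccttctu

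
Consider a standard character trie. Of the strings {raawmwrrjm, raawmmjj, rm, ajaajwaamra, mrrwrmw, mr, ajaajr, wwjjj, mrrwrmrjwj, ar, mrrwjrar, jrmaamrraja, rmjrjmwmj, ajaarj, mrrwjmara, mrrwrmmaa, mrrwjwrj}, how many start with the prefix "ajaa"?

Traverse to the node for "ajaa", then collect every word in that subtree.
Words under "ajaa": ajaajr, ajaajwaamra, ajaarj
Count: 3

3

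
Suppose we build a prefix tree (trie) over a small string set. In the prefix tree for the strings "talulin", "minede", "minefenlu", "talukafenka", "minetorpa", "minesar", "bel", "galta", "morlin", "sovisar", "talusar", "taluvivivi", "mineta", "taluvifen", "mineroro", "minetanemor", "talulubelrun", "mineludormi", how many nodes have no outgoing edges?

A leaf is a node with no children — equivalently, the end of a word that is not a proper prefix of any other stored word.
Those words: "bel", "galta", "minede", "minefenlu", "mineludormi", "mineroro", "minesar", "minetanemor", "minetorpa", "morlin", "sovisar", "talukafenka", "talulin", "talulubelrun", "talusar", "taluvifen", "taluvivivi"
Leaf count: 17

17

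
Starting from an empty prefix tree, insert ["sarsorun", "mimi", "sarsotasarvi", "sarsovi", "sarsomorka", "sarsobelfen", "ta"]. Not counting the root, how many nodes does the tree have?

34

Insert word by word; a character creates a node only if that edge doesn't already exist:
  "sarsorun" → 8 new (s, a, r, s, o, r, u, n)
  "mimi" → 4 new (m, i, m, i)
  "sarsotasarvi" → prefix "sarso" already present; 7 new (t, a, s, a, r, v, i)
  "sarsovi" → prefix "sarso" already present; 2 new (v, i)
  "sarsomorka" → prefix "sarso" already present; 5 new (m, o, r, k, a)
  "sarsobelfen" → prefix "sarso" already present; 6 new (b, e, l, f, e, n)
  "ta" → 2 new (t, a)
Total nodes = 8 + 4 + 7 + 2 + 5 + 6 + 2 = 34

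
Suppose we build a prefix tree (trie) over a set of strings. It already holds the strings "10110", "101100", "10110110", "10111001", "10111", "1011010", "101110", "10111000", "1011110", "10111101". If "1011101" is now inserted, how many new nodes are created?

1

Walking "1011101" from the root, the first 6 characters ("101110") follow existing edges; "1" is the first miss.
New nodes needed: |"1011101"| − 6 = 7 − 6 = 1.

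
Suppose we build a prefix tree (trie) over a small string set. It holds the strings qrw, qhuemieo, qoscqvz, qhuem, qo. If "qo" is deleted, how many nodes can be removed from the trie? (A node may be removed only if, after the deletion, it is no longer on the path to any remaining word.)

0

A node on "qo"'s path can go only if nothing else ends at it or branches off below it.
Every node on "qo" is still needed (e.g. by "qoscqvz"), so nothing is freed.
Nodes removed: 0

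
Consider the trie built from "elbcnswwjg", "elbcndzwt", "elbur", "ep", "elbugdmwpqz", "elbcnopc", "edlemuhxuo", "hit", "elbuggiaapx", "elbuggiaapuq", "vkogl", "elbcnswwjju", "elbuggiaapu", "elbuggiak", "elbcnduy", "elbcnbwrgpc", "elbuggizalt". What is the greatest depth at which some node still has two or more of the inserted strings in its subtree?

Look for the deepest trie node that still has at least two words in its subtree.
"elbuggiaapu" and "elbuggiaapuq" agree on "elbuggiaapu" (11 characters) before diverging; nothing deeper is shared.
Longest shared-prefix length: 11

11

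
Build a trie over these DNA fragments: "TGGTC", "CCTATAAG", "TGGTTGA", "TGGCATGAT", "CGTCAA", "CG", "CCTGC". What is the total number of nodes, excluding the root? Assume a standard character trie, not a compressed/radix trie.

29

For each word, the new-node count is its length minus the longest prefix already in the trie:
  "TGGTC" → 5 new (T, G, G, T, C)
  "CCTATAAG" → 8 new (C, C, T, A, T, A, A, G)
  "TGGTTGA" → prefix "TGGT" already present; 3 new (T, G, A)
  "TGGCATGAT" → prefix "TGG" already present; 6 new (C, A, T, G, A, T)
  "CGTCAA" → prefix "C" already present; 5 new (G, T, C, A, A)
  "CG" → prefix "CG" already present; 0 new (none)
  "CCTGC" → prefix "CCT" already present; 2 new (G, C)
Total nodes = 5 + 8 + 3 + 6 + 5 + 0 + 2 = 29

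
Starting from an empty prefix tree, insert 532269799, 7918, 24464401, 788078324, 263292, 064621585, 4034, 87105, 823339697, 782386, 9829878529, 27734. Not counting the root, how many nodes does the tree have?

78

For each word, the new-node count is its length minus the longest prefix already in the trie:
  "532269799" → 9 new (5, 3, 2, 2, 6, 9, 7, 9, 9)
  "7918" → 4 new (7, 9, 1, 8)
  "24464401" → 8 new (2, 4, 4, 6, 4, 4, 0, 1)
  "788078324" → prefix "7" already present; 8 new (8, 8, 0, 7, 8, 3, 2, 4)
  "263292" → prefix "2" already present; 5 new (6, 3, 2, 9, 2)
  "064621585" → 9 new (0, 6, 4, 6, 2, 1, 5, 8, 5)
  "4034" → 4 new (4, 0, 3, 4)
  "87105" → 5 new (8, 7, 1, 0, 5)
  "823339697" → prefix "8" already present; 8 new (2, 3, 3, 3, 9, 6, 9, 7)
  "782386" → prefix "78" already present; 4 new (2, 3, 8, 6)
  "9829878529" → 10 new (9, 8, 2, 9, 8, 7, 8, 5, 2, 9)
  "27734" → prefix "2" already present; 4 new (7, 7, 3, 4)
Total nodes = 9 + 4 + 8 + 8 + 5 + 9 + 4 + 5 + 8 + 4 + 10 + 4 = 78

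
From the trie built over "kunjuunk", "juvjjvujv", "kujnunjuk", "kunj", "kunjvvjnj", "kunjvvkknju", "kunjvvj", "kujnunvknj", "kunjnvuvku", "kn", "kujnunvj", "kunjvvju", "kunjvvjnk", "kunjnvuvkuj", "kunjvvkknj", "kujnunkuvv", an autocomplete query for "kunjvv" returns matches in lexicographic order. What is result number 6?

kunjvvkknju

Words with prefix "kunjvv", in lexicographic order: "kunjvvj", "kunjvvjnj", "kunjvvjnk", "kunjvvju", "kunjvvkknj", "kunjvvkknju"
Position 6: kunjvvkknju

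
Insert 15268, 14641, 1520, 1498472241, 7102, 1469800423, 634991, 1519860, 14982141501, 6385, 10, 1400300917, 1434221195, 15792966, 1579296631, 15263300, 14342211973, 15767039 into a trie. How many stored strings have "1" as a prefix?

Walk to "1"; the words in its subtree are exactly those with that prefix.
Matches: "10", "1400300917", "1434221195", "14342211973", "14641", "1469800423", "14982141501", "1498472241", "1519860", "1520", "15263300", "15268", "15767039", "15792966", "1579296631"
Count: 15

15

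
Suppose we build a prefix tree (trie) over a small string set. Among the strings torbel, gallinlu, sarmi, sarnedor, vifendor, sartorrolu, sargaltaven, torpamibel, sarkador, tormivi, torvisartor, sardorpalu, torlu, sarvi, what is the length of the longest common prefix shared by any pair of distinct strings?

Equivalently: take the maximum, over all pairs, of their longest common prefix length.
e.g. "sardorpalu" and "sargaltaven" share the prefix "sar" of length 3; no pair shares a longer one.
Longest shared-prefix length: 3

3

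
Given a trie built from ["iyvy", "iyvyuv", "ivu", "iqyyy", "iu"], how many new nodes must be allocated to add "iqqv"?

Walking "iqqv" from the root, the first 2 characters ("iq") follow existing edges; "q" is the first miss.
Each of the 2 remaining characters creates one node.

2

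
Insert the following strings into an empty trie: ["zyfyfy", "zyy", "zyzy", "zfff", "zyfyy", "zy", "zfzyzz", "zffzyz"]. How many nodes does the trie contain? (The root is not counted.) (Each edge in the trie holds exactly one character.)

20

Count nodes per top-level branch (shared prefixes stored once):
  'z'-branch (zfff, zffzyz, zfzyzz, zy, zyfyfy, zyfyy, zyy, zyzy): 20 nodes
Sum: 20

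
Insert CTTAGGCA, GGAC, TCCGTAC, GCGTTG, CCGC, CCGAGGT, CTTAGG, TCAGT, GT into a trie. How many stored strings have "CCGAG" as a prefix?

Walk to "CCGAG"; the words in its subtree are exactly those with that prefix.
Matches: "CCGAGGT"
Count: 1

1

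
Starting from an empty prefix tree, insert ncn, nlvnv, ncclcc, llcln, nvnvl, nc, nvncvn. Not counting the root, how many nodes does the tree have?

23

Trace insertions, counting only characters that open a new branch:
  "ncn" → 3 new (n, c, n)
  "nlvnv" → prefix "n" already present; 4 new (l, v, n, v)
  "ncclcc" → prefix "nc" already present; 4 new (c, l, c, c)
  "llcln" → 5 new (l, l, c, l, n)
  "nvnvl" → prefix "n" already present; 4 new (v, n, v, l)
  "nc" → prefix "nc" already present; 0 new (none)
  "nvncvn" → prefix "nvn" already present; 3 new (c, v, n)
Total nodes = 3 + 4 + 4 + 5 + 4 + 0 + 3 = 23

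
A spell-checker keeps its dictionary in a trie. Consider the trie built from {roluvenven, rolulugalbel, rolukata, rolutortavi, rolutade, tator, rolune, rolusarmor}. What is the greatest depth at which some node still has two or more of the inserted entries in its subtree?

5

Equivalently: take the maximum, over all pairs, of their longest common prefix length.
"rolutade" and "rolutortavi" agree on "rolut" (5 characters) before diverging; nothing deeper is shared.
Longest shared-prefix length: 5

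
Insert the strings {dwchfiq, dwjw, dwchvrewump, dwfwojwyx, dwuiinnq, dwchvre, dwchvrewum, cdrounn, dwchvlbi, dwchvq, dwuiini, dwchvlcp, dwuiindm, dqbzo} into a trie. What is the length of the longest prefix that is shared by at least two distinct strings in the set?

Look for the deepest trie node that still has at least two words in its subtree.
e.g. "dwchvrewum" and "dwchvrewump" share the prefix "dwchvrewum" of length 10; no pair shares a longer one.
Longest shared-prefix length: 10

10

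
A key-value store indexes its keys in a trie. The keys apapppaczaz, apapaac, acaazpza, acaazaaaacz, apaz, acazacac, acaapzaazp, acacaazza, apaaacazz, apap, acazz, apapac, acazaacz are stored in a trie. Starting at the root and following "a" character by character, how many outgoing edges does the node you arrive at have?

The children of the "a" node are the distinct next characters among strings starting with "a".
Characters that immediately follow "a" among the stored strings: {c, p}.
That node has 2 child edges.

2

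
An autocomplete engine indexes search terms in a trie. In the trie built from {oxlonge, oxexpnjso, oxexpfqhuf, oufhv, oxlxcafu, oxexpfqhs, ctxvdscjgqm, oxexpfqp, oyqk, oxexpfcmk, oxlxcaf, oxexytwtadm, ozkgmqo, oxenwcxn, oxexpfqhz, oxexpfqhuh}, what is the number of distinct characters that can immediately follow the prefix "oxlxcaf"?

1

Follow the path "oxlxcaf" to its node, then look at its outgoing edges.
Characters that immediately follow "oxlxcaf" among the stored strings: {u}.
That node has 1 child edge.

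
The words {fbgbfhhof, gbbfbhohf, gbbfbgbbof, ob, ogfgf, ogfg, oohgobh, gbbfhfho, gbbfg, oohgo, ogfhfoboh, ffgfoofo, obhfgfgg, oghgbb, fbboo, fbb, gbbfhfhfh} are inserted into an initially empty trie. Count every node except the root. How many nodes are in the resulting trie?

68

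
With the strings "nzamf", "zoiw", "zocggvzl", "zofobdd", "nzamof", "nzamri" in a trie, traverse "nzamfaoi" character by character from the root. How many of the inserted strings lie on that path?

Walk "nzamfaoi" from the root; an end-of-word marker is hit whenever a stored word is a prefix of "nzamfaoi".
Prefixes of the query that are stored words: "nzamf"
Count: 1

1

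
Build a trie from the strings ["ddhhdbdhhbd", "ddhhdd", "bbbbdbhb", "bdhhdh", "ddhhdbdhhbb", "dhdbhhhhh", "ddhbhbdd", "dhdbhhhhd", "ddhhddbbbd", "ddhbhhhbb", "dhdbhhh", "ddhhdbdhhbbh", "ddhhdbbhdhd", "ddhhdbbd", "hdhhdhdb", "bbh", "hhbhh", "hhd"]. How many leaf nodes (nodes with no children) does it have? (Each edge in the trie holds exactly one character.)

Leaves are exactly the stored words that no other stored word extends.
Those words: "bbbbdbhb", "bbh", "bdhhdh", "ddhbhbdd", "ddhbhhhbb", "ddhhdbbd", "ddhhdbbhdhd", "ddhhdbdhhbbh", "ddhhdbdhhbd", "ddhhddbbbd", "dhdbhhhhd", "dhdbhhhhh", "hdhhdhdb", "hhbhh", "hhd"
Leaf count: 15

15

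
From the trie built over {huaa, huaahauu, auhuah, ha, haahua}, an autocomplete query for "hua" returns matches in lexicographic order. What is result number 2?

huaahauu

Filter for "hua…" and sort: "huaa", "huaahauu"
Position 2: huaahauu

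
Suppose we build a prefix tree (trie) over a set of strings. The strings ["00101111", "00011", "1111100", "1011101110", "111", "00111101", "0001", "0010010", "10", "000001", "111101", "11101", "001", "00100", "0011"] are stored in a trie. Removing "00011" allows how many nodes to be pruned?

Walk "00011" from the leaf back toward the root, removing each node that no remaining word uses.
The suffix "1" (1 node) is used only by "00011"; "0001" is itself a stored word, so pruning stops there.
Nodes removed: 1

1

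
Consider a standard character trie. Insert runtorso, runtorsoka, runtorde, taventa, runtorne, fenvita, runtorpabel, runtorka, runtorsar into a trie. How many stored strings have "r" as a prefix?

7

Filter for entries beginning with "r":
Words under "r": runtorde, runtorka, runtorne, runtorpabel, runtorsar, runtorso, runtorsoka
Count: 7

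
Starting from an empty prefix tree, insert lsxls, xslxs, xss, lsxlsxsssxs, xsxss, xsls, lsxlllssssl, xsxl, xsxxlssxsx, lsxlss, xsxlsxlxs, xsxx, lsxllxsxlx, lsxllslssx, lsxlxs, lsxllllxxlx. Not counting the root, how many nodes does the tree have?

Count nodes per top-level branch (shared prefixes stored once):
  'l'-branch (lsxllllxxlx, lsxlllssssl, lsxllslssx, lsxllxsxlx, lsxls, lsxlss, lsxlsxsssxs, lsxlxs): 36 nodes
  'x'-branch (xsls, xslxs, xss, xsxl, xsxlsxlxs, xsxss, xsxx, xsxxlssxsx): 23 nodes
Sum: 59

59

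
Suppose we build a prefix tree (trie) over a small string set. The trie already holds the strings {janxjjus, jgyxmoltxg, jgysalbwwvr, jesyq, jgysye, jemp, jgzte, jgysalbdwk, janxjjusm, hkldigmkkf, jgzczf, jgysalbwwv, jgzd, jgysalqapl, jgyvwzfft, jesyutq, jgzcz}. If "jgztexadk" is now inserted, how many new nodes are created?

4

"jgzte" is already a path in the trie; the remaining "xadk" must be added.
Each of the 4 remaining characters creates one node.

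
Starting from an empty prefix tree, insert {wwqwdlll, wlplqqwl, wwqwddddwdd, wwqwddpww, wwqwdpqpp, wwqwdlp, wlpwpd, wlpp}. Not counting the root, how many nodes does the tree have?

33

Trace insertions, counting only characters that open a new branch:
  "wwqwdlll" → 8 new (w, w, q, w, d, l, l, l)
  "wlplqqwl" → prefix "w" already present; 7 new (l, p, l, q, q, w, l)
  "wwqwddddwdd" → prefix "wwqwd" already present; 6 new (d, d, d, w, d, d)
  "wwqwddpww" → prefix "wwqwdd" already present; 3 new (p, w, w)
  "wwqwdpqpp" → prefix "wwqwd" already present; 4 new (p, q, p, p)
  "wwqwdlp" → prefix "wwqwdl" already present; 1 new (p)
  "wlpwpd" → prefix "wlp" already present; 3 new (w, p, d)
  "wlpp" → prefix "wlp" already present; 1 new (p)
Total nodes = 8 + 7 + 6 + 3 + 4 + 1 + 3 + 1 = 33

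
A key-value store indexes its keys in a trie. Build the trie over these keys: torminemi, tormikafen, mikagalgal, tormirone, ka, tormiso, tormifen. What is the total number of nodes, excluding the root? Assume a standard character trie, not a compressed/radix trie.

Count nodes per top-level branch (shared prefixes stored once):
  'k'-branch (ka): 2 nodes
  'm'-branch (mikagalgal): 10 nodes
  't'-branch (tormifen, tormikafen, torminemi, tormirone, tormiso): 23 nodes
Sum: 35

35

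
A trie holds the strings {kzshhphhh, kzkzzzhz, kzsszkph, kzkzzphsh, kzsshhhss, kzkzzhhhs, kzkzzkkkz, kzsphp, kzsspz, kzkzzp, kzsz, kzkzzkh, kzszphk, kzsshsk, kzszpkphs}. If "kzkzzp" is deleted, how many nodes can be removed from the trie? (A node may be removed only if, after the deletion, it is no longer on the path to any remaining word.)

0

A node on "kzkzzp"'s path can go only if nothing else ends at it or branches off below it.
Every node on "kzkzzp" is still needed (e.g. by "kzkzzphsh"), so nothing is freed.
Nodes removed: 0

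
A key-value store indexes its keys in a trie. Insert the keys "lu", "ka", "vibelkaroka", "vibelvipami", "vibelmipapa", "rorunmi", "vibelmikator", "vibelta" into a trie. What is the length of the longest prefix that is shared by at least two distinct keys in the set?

The deepest shared node is where two words last agree before diverging.
"vibelmikator" and "vibelmipapa" agree on "vibelmi" (7 characters) before diverging; nothing deeper is shared.
Longest shared-prefix length: 7

7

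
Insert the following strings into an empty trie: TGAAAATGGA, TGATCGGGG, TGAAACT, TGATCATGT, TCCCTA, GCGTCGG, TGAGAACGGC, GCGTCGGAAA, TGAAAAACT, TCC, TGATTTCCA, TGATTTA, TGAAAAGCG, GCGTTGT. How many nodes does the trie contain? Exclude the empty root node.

59

For each word, the new-node count is its length minus the longest prefix already in the trie:
  "TGAAAATGGA" → 10 new (T, G, A, A, A, A, T, G, G, A)
  "TGATCGGGG" → prefix "TGA" already present; 6 new (T, C, G, G, G, G)
  "TGAAACT" → prefix "TGAAA" already present; 2 new (C, T)
  "TGATCATGT" → prefix "TGATC" already present; 4 new (A, T, G, T)
  "TCCCTA" → prefix "T" already present; 5 new (C, C, C, T, A)
  "GCGTCGG" → 7 new (G, C, G, T, C, G, G)
  "TGAGAACGGC" → prefix "TGA" already present; 7 new (G, A, A, C, G, G, C)
  "GCGTCGGAAA" → prefix "GCGTCGG" already present; 3 new (A, A, A)
  "TGAAAAACT" → prefix "TGAAAA" already present; 3 new (A, C, T)
  "TCC" → prefix "TCC" already present; 0 new (none)
  "TGATTTCCA" → prefix "TGAT" already present; 5 new (T, T, C, C, A)
  "TGATTTA" → prefix "TGATTT" already present; 1 new (A)
  "TGAAAAGCG" → prefix "TGAAAA" already present; 3 new (G, C, G)
  "GCGTTGT" → prefix "GCGT" already present; 3 new (T, G, T)
Total nodes = 10 + 6 + 2 + 4 + 5 + 7 + 7 + 3 + 3 + 0 + 5 + 1 + 3 + 3 = 59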